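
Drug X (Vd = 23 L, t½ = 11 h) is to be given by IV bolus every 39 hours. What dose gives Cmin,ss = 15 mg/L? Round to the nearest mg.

3683 mg

τ/t½ = 39/11 ≈ 3.5455, so f = (1/2)^(39/11) ≈ 0.085647.
Cmin,ss = (D/Vd)·f/(1−f), so D = Cmin,ss·Vd·(1−f)/f.
D = 15 × 23 × (1−f)/f ≈ 15 × 23 × 10.67583 ≈ 3683.16 mg.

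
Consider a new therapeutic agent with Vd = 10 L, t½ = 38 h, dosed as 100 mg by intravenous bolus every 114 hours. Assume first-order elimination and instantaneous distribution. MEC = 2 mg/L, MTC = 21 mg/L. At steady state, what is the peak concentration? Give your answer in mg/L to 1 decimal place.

11.4 mg/L

τ = 114 h = 3 half-lives, so f = (1/2)^3 = 0.125.
At steady state, R = 1/(1 − 0.125) = 8/7.
Single-dose peak C₀ = D/Vd = 100/10 = 10 mg/L.
Steady-state peak Cmax,ss = C₀·R = 10 × 8/7 ≈ 11.429 mg/L.
Peak 11.4 mg/L vs MTC 21 mg/L: below toxic threshold.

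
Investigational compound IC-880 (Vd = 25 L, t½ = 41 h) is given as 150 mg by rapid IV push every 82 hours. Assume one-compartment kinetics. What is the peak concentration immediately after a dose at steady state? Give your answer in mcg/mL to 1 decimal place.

The dosing interval is 2 half-lives, so f = 2^(−2) = 0.25.
At steady state, R = 1/(1 − 0.25) = 4/3.
Single-dose peak C₀ = D/Vd = 150/25 = 6 mcg/mL.
Steady-state peak Cmax,ss = C₀·R = 6 × 4/3 ≈ 8.000 mcg/mL.

8.0 mcg/mL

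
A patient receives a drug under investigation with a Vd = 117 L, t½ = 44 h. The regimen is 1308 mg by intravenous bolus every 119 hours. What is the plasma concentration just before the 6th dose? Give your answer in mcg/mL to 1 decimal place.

f = (1/2)^(τ/t½) = (1/2)^(119/44) ≈ 0.1534.
C₀ = D/Vd = 1308/117 ≈ 11.179 mcg/mL.
Before the 6th dose, 5 doses have been given. Superposition: Cmin = C₀·(f + f² + … + f^5).
≈ 11.179 × (0.1534 + 0.0235 + 0.0036 + 0.0006 + 0.0001) ≈ 11.179 × 0.1812 ≈ 2.026 mcg/mL.

2.0 mcg/mL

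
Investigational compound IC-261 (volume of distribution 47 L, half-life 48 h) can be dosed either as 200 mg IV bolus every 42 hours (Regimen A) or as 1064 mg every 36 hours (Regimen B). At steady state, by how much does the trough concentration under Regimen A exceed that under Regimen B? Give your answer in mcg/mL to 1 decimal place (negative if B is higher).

-28.1 mcg/mL

Regimen A: f = (1/2)^(42/48) ≈ 0.5453; Cmin,ss = (200/47)·f/(1−f) ≈ 5.103 mcg/mL.
Regimen B: f = (1/2)^(36/48) ≈ 0.5946; Cmin,ss = (1064/47)·f/(1−f) ≈ 33.204 mcg/mL.
Difference ≈ 5.103 − 33.204 ≈ -28.101 mcg/mL.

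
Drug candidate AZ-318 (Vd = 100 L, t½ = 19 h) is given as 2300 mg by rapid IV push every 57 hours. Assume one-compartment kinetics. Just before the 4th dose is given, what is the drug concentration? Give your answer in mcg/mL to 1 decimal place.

f = (1/2)^(τ/t½) = (1/2)^(57/19) ≈ 0.1250.
C₀ = D/Vd = 2300/100 ≈ 23.000 mcg/mL.
Before the 4th dose, 3 doses have been given. Superposition: Cmin = C₀·(f + f² + … + f^3).
≈ 23.000 × (0.1250 + 0.0156 + 0.0020) ≈ 23.000 × 0.1426 ≈ 3.280 mcg/mL.

3.3 mcg/mL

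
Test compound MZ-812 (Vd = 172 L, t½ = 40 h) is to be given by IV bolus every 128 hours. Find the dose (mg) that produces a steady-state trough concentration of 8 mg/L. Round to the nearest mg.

11269 mg

τ/t½ = 128/40 ≈ 3.2, so f = (1/2)^(128/40) ≈ 0.108819.
Cmin,ss = (D/Vd)·f/(1−f), so D = Cmin,ss·Vd·(1−f)/f.
D = 8 × 172 × (1−f)/f ≈ 8 × 172 × 8.18957 ≈ 11268.85 mg.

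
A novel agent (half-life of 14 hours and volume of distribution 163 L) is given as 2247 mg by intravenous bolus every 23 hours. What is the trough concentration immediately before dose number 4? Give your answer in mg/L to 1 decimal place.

6.3 mg/L

f = (1/2)^(τ/t½) = (1/2)^(23/14) ≈ 0.3202.
C₀ = D/Vd = 2247/163 ≈ 13.785 mg/L.
Before the 4th dose, 3 doses have been given. Superposition: Cmin = C₀·(f + f² + … + f^3).
≈ 13.785 × (0.3202 + 0.1025 + 0.0328) ≈ 13.785 × 0.4555 ≈ 6.279 mg/L.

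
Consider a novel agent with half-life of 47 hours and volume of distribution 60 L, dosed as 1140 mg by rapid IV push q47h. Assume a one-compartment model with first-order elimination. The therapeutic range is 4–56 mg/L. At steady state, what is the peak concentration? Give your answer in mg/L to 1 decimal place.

38.0 mg/L

The dosing interval is 1 half-life, so f = 2^(−1) = 0.5.
At steady state, R = 1/(1 − 0.5) = 2/1.
Single-dose peak C₀ = D/Vd = 1140/60 = 19 mg/L.
Steady-state peak Cmax,ss = C₀·R = 19 × 2/1 ≈ 38.000 mg/L.
Peak 38.0 mg/L vs MTC 56 mg/L: below toxic threshold.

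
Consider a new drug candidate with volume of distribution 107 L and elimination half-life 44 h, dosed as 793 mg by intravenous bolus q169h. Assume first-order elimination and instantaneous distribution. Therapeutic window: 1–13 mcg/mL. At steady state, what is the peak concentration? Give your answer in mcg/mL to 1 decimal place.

k = ln2/t½ = ln2/44 ≈ 0.015753 h⁻¹; fraction remaining f = e^(−kτ) = e^(−0.015753×169) ≈ 0.0698.
Accumulation ratio R = 1/(1 − f) ≈ 1/0.9302 ≈ 1.0750.
Single-dose peak C₀ = D/Vd = 793/107 ≈ 7.411 mcg/mL.
Steady-state peak Cmax,ss = C₀·R ≈ 7.411 × 1.0750 ≈ 7.967 mcg/mL.
Peak 8.0 mcg/mL vs MTC 13 mcg/mL: below toxic threshold.

8.0 mcg/mL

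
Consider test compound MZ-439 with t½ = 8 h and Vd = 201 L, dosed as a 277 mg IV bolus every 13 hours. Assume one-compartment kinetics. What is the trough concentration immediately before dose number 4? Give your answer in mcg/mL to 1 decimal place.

f = (1/2)^(τ/t½) = (1/2)^(13/8) ≈ 0.3242.
C₀ = D/Vd = 277/201 ≈ 1.378 mcg/mL.
Before the 4th dose, 3 doses have been given. Superposition: Cmin = C₀·(f + f² + … + f^3).
≈ 1.378 × (0.3242 + 0.1051 + 0.0341) ≈ 1.378 × 0.4634 ≈ 0.639 mcg/mL.

0.6 mcg/mL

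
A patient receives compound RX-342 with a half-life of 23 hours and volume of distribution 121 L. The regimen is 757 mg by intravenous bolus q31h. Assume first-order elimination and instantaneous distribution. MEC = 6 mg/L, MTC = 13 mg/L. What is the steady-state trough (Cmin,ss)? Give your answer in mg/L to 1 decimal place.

4.0 mg/L

k = ln2/t½ = ln2/23 ≈ 0.030137 h⁻¹; fraction remaining f = e^(−kτ) = e^(−0.030137×31) ≈ 0.3929.
Single-dose peak C₀ = D/Vd = 757/121 ≈ 6.256 mg/L.
Steady-state trough Cmin,ss = C₀·f/(1−f) ≈ 6.256 × 0.3929/0.6071 ≈ 4.049 mg/L.
Trough 4.0 mg/L vs MEC 6 mg/L: subtherapeutic.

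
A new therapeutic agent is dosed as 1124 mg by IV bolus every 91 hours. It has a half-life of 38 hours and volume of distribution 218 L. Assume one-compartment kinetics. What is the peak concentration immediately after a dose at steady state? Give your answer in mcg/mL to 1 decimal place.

k = ln2/t½ = ln2/38 ≈ 0.018241 h⁻¹; fraction remaining f = e^(−kτ) = e^(−0.018241×91) ≈ 0.1902.
Accumulation ratio R = 1/(1 − f) ≈ 1/0.8098 ≈ 1.2349.
Single-dose peak C₀ = D/Vd = 1124/218 ≈ 5.156 mcg/mL.
Steady-state peak Cmax,ss = C₀·R ≈ 5.156 × 1.2349 ≈ 6.367 mcg/mL.

6.4 mcg/mL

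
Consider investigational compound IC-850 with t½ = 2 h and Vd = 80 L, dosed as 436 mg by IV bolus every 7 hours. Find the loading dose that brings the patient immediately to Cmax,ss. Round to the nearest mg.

f = (1/2)^(7/2) ≈ 0.088388; accumulation ratio R = 1/(1−f) ≈ 1.09696.
Loading dose to hit Cmax,ss on first dose: D_load = D_maint·R ≈ 436 × 1.09696 ≈ 478.27 mg.

478 mg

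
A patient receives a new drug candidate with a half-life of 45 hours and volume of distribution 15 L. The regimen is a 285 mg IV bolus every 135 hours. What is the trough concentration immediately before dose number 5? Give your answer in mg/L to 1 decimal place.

2.7 mg/L

f = (1/2)^(τ/t½) = (1/2)^(135/45) ≈ 0.1250.
C₀ = D/Vd = 285/15 ≈ 19.000 mg/L.
Before the 5th dose, 4 doses have been given. Superposition: Cmin = C₀·(f + f² + … + f^4).
≈ 19.000 × (0.1250 + 0.0156 + 0.0020 + 0.0002) ≈ 19.000 × 0.1428 ≈ 2.713 mg/L.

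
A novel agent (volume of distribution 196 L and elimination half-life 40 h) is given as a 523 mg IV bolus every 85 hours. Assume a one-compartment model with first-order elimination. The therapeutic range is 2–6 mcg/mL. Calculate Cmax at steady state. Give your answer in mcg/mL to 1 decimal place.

τ/t½ = 85/40 ≈ 2.125, so fraction remaining f = (1/2)^(85/40) ≈ 0.2293.
At steady state, accumulation factor R = 1/(1 − e^(−kτ)) ≈ 1.2975.
Single-dose peak C₀ = D/Vd = 523/196 ≈ 2.668 mcg/mL.
Cmax,ss = C₀/(1 − f) ≈ 2.668/0.7707 ≈ 3.462 mcg/mL.
Peak 3.5 mcg/mL vs MTC 6 mcg/mL: below toxic threshold.

3.5 mcg/mL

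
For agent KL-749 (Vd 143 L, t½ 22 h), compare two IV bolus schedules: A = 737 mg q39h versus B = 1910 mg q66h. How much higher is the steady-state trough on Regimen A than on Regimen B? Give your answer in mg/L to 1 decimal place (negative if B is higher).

0.2 mg/L

Regimen A: f = (1/2)^(39/22) ≈ 0.2927; Cmin,ss = (737/143)·f/(1−f) ≈ 2.133 mg/L.
Regimen B: f = (1/2)^(66/22) ≈ 0.1250; Cmin,ss = (1910/143)·f/(1−f) ≈ 1.908 mg/L.
Difference ≈ 2.133 − 1.908 ≈ 0.225 mg/L.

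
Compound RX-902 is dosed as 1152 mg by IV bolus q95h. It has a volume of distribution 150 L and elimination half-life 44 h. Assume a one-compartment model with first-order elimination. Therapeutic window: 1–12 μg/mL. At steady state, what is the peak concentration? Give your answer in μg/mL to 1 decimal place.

9.9 μg/mL

Over one 95-h interval, 95/44 ≈ 2.1591 half-lives elapse, leaving f ≈ 0.2239 of each dose.
Accumulation ratio R = 1/(1 − f) ≈ 1/0.7761 ≈ 1.2885.
Each bolus raises the concentration by D/Vd = 1152/150 ≈ 7.680 μg/mL.
Steady-state peak Cmax,ss = C₀·R ≈ 7.680 × 1.2885 ≈ 9.896 μg/mL.
Peak 9.9 μg/mL vs MTC 12 μg/mL: below toxic threshold.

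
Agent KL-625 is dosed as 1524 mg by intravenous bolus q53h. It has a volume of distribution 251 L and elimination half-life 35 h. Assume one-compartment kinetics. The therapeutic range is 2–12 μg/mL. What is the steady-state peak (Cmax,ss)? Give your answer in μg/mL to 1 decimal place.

9.3 μg/mL

Over one 53-h interval, 53/35 ≈ 1.5143 half-lives elapse, leaving f ≈ 0.3501 of each dose.
Accumulation ratio R = 1/(1 − f) ≈ 1/0.6499 ≈ 1.5387.
Each bolus raises the concentration by D/Vd = 1524/251 ≈ 6.072 μg/mL.
Cmax,ss = C₀/(1 − f) ≈ 6.072/0.6499 ≈ 9.343 μg/mL.
Peak 9.3 μg/mL vs MTC 12 μg/mL: below toxic threshold.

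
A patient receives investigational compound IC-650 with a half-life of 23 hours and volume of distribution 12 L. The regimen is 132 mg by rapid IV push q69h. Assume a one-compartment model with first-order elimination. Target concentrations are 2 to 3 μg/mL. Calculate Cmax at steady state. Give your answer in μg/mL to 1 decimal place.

The dosing interval is 3 half-lives, so f = 2^(−3) = 0.125.
Accumulation ratio R = 1/(1 − f) = 1/0.875 = 8/7.
Single-dose peak C₀ = D/Vd = 132/12 = 11 μg/mL.
Steady-state peak Cmax,ss = C₀·R = 11 × 8/7 ≈ 12.571 μg/mL.
Peak 12.6 μg/mL vs MTC 3 μg/mL: exceeds toxic threshold.

12.6 μg/mL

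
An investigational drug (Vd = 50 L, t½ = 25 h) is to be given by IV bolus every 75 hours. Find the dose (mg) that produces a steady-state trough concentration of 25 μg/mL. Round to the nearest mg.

τ/t½ = 75/25 ≈ 3, so f = (1/2)^(75/25) ≈ 0.125000.
Cmin,ss = (D/Vd)·f/(1−f), so D = Cmin,ss·Vd·(1−f)/f.
D = 25 × 50 × (1−f)/f ≈ 25 × 50 × 7.00000 ≈ 8750.00 mg.

8750 mg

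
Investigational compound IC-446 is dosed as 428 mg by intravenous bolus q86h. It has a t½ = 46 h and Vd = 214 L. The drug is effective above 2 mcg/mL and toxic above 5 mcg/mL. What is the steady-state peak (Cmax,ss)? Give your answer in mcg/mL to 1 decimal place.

2.8 mcg/mL

τ/t½ = 86/46 ≈ 1.8696, so fraction remaining f = (1/2)^(86/46) ≈ 0.2737.
Accumulation ratio R = 1/(1 − f) ≈ 1/0.7263 ≈ 1.3768.
Each bolus raises the concentration by D/Vd = 428/214 ≈ 2.000 mcg/mL.
Steady-state peak Cmax,ss = C₀·R ≈ 2.000 × 1.3768 ≈ 2.754 mcg/mL.
Peak 2.8 mcg/mL vs MTC 5 mcg/mL: below toxic threshold.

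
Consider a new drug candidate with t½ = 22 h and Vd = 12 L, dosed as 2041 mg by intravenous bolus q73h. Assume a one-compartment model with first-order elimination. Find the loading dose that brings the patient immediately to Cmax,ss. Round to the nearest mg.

f = (1/2)^(73/22) ≈ 0.100260; accumulation ratio R = 1/(1−f) ≈ 1.11143.
Loading dose to hit Cmax,ss on first dose: D_load = D_maint·R ≈ 2041 × 1.11143 ≈ 2268.43 mg.

2268 mg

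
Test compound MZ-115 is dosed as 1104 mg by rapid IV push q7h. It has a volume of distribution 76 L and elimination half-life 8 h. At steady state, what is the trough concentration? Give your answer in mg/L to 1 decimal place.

k = ln2/t½ = ln2/8 ≈ 0.086643 h⁻¹; fraction remaining f = e^(−kτ) = e^(−0.086643×7) ≈ 0.5453.
At steady state, accumulation factor R = 1/(1 − e^(−kτ)) ≈ 2.1993.
Each bolus raises the concentration by D/Vd = 1104/76 ≈ 14.526 mg/L.
Cmax,ss = C₀/(1 − f) ≈ 14.526/0.4547 ≈ 31.946 mg/L.
One interval later, Cmin,ss = Cmax,ss·e^(−kτ) ≈ 31.946 × 0.5453 ≈ 17.420 mg/L.

17.4 mg/L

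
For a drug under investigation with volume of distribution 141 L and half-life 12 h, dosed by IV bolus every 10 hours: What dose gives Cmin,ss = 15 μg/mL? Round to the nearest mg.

1654 mg

τ/t½ = 10/12 ≈ 0.83333, so f = (1/2)^(10/12) ≈ 0.561231.
Cmin,ss = (D/Vd)·f/(1−f), so D = Cmin,ss·Vd·(1−f)/f.
D = 15 × 141 × (1−f)/f ≈ 15 × 141 × 0.78180 ≈ 1653.51 mg.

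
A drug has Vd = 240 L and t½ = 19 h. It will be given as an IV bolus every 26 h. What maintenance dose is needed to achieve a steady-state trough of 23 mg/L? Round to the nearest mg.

8732 mg

τ/t½ = 26/19 ≈ 1.3684, so f = (1/2)^(26/19) ≈ 0.387315.
Cmin,ss = (D/Vd)·f/(1−f), so D = Cmin,ss·Vd·(1−f)/f.
D = 23 × 240 × (1−f)/f ≈ 23 × 240 × 1.58188 ≈ 8731.98 mg.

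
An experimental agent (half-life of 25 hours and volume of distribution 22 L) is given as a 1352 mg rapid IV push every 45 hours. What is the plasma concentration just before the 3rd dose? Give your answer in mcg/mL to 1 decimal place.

f = (1/2)^(τ/t½) = (1/2)^(45/25) ≈ 0.2872.
C₀ = D/Vd = 1352/22 ≈ 61.455 mcg/mL.
Before the 3rd dose, 2 doses have been given. Superposition: Cmin = C₀·(f + f²).
≈ 61.455 × (0.2872 + 0.0825) ≈ 61.455 × 0.3697 ≈ 22.720 mcg/mL.

22.7 mcg/mL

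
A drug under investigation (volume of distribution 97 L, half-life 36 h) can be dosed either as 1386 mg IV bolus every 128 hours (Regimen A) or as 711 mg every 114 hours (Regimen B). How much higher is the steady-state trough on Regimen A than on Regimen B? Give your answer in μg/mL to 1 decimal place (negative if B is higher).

0.4 μg/mL

Regimen A: f = (1/2)^(128/36) ≈ 0.0850; Cmin,ss = (1386/97)·f/(1−f) ≈ 1.327 μg/mL.
Regimen B: f = (1/2)^(114/36) ≈ 0.1114; Cmin,ss = (711/97)·f/(1−f) ≈ 0.919 μg/mL.
Difference ≈ 1.327 − 0.919 ≈ 0.408 μg/mL.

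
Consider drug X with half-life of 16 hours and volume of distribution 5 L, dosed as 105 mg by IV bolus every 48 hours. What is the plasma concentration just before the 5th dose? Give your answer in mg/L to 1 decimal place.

f = (1/2)^(τ/t½) = (1/2)^(48/16) ≈ 0.1250.
C₀ = D/Vd = 105/5 ≈ 21.000 mg/L.
Before the 5th dose, 4 doses have been given. Superposition: Cmin = C₀·(f + f² + … + f^4).
≈ 21.000 × (0.1250 + 0.0156 + 0.0020 + 0.0002) ≈ 21.000 × 0.1428 ≈ 2.999 mg/L.

3.0 mg/L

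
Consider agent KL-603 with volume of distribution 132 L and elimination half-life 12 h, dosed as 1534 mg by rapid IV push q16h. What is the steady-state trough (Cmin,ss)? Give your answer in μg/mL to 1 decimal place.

τ/t½ = 16/12 ≈ 1.3333, so fraction remaining f = (1/2)^(16/12) ≈ 0.3969.
At steady state, accumulation factor R = 1/(1 − e^(−kτ)) ≈ 1.6581.
Each bolus raises the concentration by D/Vd = 1534/132 ≈ 11.621 μg/mL.
Steady-state peak Cmax,ss = C₀·R ≈ 11.621 × 1.6581 ≈ 19.269 μg/mL.
One interval later, Cmin,ss = Cmax,ss·e^(−kτ) ≈ 19.269 × 0.3969 ≈ 7.648 μg/mL.

7.6 μg/mL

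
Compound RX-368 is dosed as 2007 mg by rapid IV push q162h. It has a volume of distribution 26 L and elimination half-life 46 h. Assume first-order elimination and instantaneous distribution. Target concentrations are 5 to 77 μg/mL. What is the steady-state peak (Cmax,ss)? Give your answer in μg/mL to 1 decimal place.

84.6 μg/mL

Over one 162-h interval, 162/46 ≈ 3.5217 half-lives elapse, leaving f ≈ 0.0871 of each dose.
At steady state, accumulation factor R = 1/(1 − e^(−kτ)) ≈ 1.0954.
Each bolus raises the concentration by D/Vd = 2007/26 ≈ 77.192 μg/mL.
Steady-state peak Cmax,ss = C₀·R ≈ 77.192 × 1.0954 ≈ 84.556 μg/mL.
Peak 84.6 μg/mL vs MTC 77 μg/mL: exceeds toxic threshold.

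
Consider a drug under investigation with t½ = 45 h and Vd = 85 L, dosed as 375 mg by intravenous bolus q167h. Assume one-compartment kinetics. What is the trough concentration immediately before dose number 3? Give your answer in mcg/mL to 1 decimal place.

0.4 mcg/mL

f = (1/2)^(τ/t½) = (1/2)^(167/45) ≈ 0.0764.
C₀ = D/Vd = 375/85 ≈ 4.412 mcg/mL.
Before the 3rd dose, 2 doses have been given. Superposition: Cmin = C₀·(f + f²).
≈ 4.412 × (0.0764 + 0.0058) ≈ 4.412 × 0.0822 ≈ 0.363 mcg/mL.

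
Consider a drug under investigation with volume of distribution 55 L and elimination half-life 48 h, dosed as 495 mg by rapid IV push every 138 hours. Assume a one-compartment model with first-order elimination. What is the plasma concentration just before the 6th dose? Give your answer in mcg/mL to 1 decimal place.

f = (1/2)^(τ/t½) = (1/2)^(138/48) ≈ 0.1363.
C₀ = D/Vd = 495/55 ≈ 9.000 mcg/mL.
Before the 6th dose, 5 doses have been given. Superposition: Cmin = C₀·(f + f² + … + f^5).
≈ 9.000 × (0.1363 + 0.0186 + 0.0025 + 0.0003 + 0.0000) ≈ 9.000 × 0.1577 ≈ 1.419 mcg/mL.

1.4 mcg/mL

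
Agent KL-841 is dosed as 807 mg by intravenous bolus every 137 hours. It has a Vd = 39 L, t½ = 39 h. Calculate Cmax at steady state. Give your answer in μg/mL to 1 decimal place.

22.7 μg/mL

τ/t½ = 137/39 ≈ 3.5128, so fraction remaining f = (1/2)^(137/39) ≈ 0.0876.
Accumulation ratio R = 1/(1 − f) ≈ 1/0.9124 ≈ 1.0960.
Each bolus raises the concentration by D/Vd = 807/39 ≈ 20.692 μg/mL.
Steady-state peak Cmax,ss = C₀·R ≈ 20.692 × 1.0960 ≈ 22.678 μg/mL.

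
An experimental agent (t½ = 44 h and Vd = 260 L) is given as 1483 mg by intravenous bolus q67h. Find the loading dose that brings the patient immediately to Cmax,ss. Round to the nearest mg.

f = (1/2)^(67/44) ≈ 0.348027; accumulation ratio R = 1/(1−f) ≈ 1.53381.
Loading dose to hit Cmax,ss on first dose: D_load = D_maint·R ≈ 1483 × 1.53381 ≈ 2274.64 mg.

2275 mg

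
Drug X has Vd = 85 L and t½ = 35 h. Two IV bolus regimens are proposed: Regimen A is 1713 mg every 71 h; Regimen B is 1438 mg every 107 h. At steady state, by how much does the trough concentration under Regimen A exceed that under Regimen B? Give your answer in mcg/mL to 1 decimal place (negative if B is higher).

Regimen A: f = (1/2)^(71/35) ≈ 0.2451; Cmin,ss = (1713/85)·f/(1−f) ≈ 6.543 mcg/mL.
Regimen B: f = (1/2)^(107/35) ≈ 0.1201; Cmin,ss = (1438/85)·f/(1−f) ≈ 2.309 mcg/mL.
Difference ≈ 6.543 − 2.309 ≈ 4.234 mcg/mL.

4.2 mcg/mL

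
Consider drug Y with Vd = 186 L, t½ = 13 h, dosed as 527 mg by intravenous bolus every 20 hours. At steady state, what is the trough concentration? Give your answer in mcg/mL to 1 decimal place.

k = ln2/t½ = ln2/13 ≈ 0.053319 h⁻¹; fraction remaining f = e^(−kτ) = e^(−0.053319×20) ≈ 0.3443.
Accumulation ratio R = 1/(1 − f) ≈ 1/0.6557 ≈ 1.5251.
Single-dose peak C₀ = D/Vd = 527/186 ≈ 2.833 mcg/mL.
Steady-state peak Cmax,ss = C₀·R ≈ 2.833 × 1.5251 ≈ 4.321 mcg/mL.
One interval later, Cmin,ss = Cmax,ss·e^(−kτ) ≈ 4.321 × 0.3443 ≈ 1.488 mcg/mL.

1.5 mcg/mL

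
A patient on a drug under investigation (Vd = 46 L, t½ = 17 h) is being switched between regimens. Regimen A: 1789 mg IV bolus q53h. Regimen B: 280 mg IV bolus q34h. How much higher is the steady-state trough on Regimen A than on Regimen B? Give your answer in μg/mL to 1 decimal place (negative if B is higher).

Regimen A: f = (1/2)^(53/17) ≈ 0.1152; Cmin,ss = (1789/46)·f/(1−f) ≈ 5.064 μg/mL.
Regimen B: f = (1/2)^(34/17) ≈ 0.2500; Cmin,ss = (280/46)·f/(1−f) ≈ 2.029 μg/mL.
Difference ≈ 5.064 − 2.029 ≈ 3.035 μg/mL.

3.0 μg/mL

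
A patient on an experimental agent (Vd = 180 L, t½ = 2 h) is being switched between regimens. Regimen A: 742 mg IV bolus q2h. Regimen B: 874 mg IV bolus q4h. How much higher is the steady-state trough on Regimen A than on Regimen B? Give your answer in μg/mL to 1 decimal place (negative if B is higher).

2.5 μg/mL

Regimen A: f = (1/2)^(2/2) ≈ 0.5000; Cmin,ss = (742/180)·f/(1−f) ≈ 4.122 μg/mL.
Regimen B: f = (1/2)^(4/2) ≈ 0.2500; Cmin,ss = (874/180)·f/(1−f) ≈ 1.619 μg/mL.
Difference ≈ 4.122 − 1.619 ≈ 2.503 μg/mL.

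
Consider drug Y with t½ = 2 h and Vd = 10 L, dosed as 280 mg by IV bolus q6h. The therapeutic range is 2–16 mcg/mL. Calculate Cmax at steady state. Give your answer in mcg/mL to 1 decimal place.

32.0 mcg/mL

τ = 6 h = 3 half-lives, so f = (1/2)^3 = 0.125.
At steady state, R = 1/(1 − 0.125) = 8/7.
Single-dose peak C₀ = D/Vd = 280/10 = 28 mcg/mL.
Steady-state peak Cmax,ss = C₀·R = 28 × 8/7 ≈ 32.000 mcg/mL.
Peak 32.0 mcg/mL vs MTC 16 mcg/mL: exceeds toxic threshold.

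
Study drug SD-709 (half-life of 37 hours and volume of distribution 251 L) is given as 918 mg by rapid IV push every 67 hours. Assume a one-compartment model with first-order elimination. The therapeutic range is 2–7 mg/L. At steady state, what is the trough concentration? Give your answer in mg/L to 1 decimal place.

k = ln2/t½ = ln2/37 ≈ 0.018734 h⁻¹; fraction remaining f = e^(−kτ) = e^(−0.018734×67) ≈ 0.2850.
Single-dose peak C₀ = D/Vd = 918/251 ≈ 3.657 mg/L.
Steady-state trough Cmin,ss = C₀·f/(1−f) ≈ 3.657 × 0.2850/0.7150 ≈ 1.458 mg/L.
Trough 1.5 mg/L vs MEC 2 mg/L: subtherapeutic.

1.5 mg/L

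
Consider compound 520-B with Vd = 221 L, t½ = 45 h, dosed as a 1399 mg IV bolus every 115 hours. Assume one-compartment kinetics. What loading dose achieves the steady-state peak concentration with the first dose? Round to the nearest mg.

f = (1/2)^(115/45) ≈ 0.170099; accumulation ratio R = 1/(1−f) ≈ 1.20496.
Loading dose to hit Cmax,ss on first dose: D_load = D_maint·R ≈ 1399 × 1.20496 ≈ 1685.74 mg.

1686 mg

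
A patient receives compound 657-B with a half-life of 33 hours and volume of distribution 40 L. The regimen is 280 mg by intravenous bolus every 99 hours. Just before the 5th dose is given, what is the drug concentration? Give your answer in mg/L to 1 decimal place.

f = (1/2)^(τ/t½) = (1/2)^(99/33) ≈ 0.1250.
C₀ = D/Vd = 280/40 ≈ 7.000 mg/L.
Before the 5th dose, 4 doses have been given. Superposition: Cmin = C₀·(f + f² + … + f^4).
≈ 7.000 × (0.1250 + 0.0156 + 0.0020 + 0.0002) ≈ 7.000 × 0.1428 ≈ 1.000 mg/L.

1.0 mg/L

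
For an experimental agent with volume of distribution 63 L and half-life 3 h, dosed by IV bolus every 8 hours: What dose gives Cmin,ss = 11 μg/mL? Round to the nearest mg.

τ/t½ = 8/3 ≈ 2.6667, so f = (1/2)^(8/3) ≈ 0.157490.
Cmin,ss = (D/Vd)·f/(1−f), so D = Cmin,ss·Vd·(1−f)/f.
D = 11 × 63 × (1−f)/f ≈ 11 × 63 × 5.34961 ≈ 3707.28 mg.

3707 mg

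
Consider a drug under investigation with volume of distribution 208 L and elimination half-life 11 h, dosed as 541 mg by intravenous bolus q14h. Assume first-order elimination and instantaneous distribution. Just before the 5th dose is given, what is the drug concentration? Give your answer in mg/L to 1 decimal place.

1.8 mg/L

f = (1/2)^(τ/t½) = (1/2)^(14/11) ≈ 0.4139.
C₀ = D/Vd = 541/208 ≈ 2.601 mg/L.
Before the 5th dose, 4 doses have been given. Superposition: Cmin = C₀·(f + f² + … + f^4).
≈ 2.601 × (0.4139 + 0.1713 + 0.0709 + 0.0293) ≈ 2.601 × 0.6854 ≈ 1.783 mg/L.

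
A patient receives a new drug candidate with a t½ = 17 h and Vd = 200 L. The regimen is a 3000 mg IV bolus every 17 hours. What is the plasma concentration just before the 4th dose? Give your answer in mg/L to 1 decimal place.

f = (1/2)^(τ/t½) = (1/2)^(17/17) ≈ 0.5000.
C₀ = D/Vd = 3000/200 ≈ 15.000 mg/L.
Before the 4th dose, 3 doses have been given. Superposition: Cmin = C₀·(f + f² + … + f^3).
≈ 15.000 × (0.5000 + 0.2500 + 0.1250) ≈ 15.000 × 0.8750 ≈ 13.125 mg/L.

13.1 mg/L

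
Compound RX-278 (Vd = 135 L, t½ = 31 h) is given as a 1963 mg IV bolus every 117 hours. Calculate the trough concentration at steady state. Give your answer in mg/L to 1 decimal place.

1.1 mg/L

τ/t½ = 117/31 ≈ 3.7742, so fraction remaining f = (1/2)^(117/31) ≈ 0.0731.
At steady state, accumulation factor R = 1/(1 − e^(−kτ)) ≈ 1.0789.
Single-dose peak C₀ = D/Vd = 1963/135 ≈ 14.541 mg/L.
Cmax,ss = C₀/(1 − f) ≈ 14.541/0.9269 ≈ 15.688 mg/L.
One interval later, Cmin,ss = Cmax,ss·e^(−kτ) ≈ 15.688 × 0.0731 ≈ 1.147 mg/L.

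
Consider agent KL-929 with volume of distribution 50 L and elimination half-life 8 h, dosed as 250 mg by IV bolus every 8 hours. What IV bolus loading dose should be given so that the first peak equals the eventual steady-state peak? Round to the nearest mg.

500 mg

f = (1/2)^(8/8) ≈ 0.500000; accumulation ratio R = 1/(1−f) ≈ 2.00000.
Loading dose to hit Cmax,ss on first dose: D_load = D_maint·R ≈ 250 × 2.00000 ≈ 500.00 mg.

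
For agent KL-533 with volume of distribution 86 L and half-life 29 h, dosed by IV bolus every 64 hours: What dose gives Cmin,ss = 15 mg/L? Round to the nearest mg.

4666 mg

τ/t½ = 64/29 ≈ 2.2069, so f = (1/2)^(64/29) ≈ 0.216600.
Cmin,ss = (D/Vd)·f/(1−f), so D = Cmin,ss·Vd·(1−f)/f.
D = 15 × 86 × (1−f)/f ≈ 15 × 86 × 3.61681 ≈ 4665.68 mg.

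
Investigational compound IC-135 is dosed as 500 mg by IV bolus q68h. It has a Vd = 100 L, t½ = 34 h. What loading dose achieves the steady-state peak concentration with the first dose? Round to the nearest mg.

667 mg

f = (1/2)^(68/34) ≈ 0.250000; accumulation ratio R = 1/(1−f) ≈ 1.33333.
Loading dose to hit Cmax,ss on first dose: D_load = D_maint·R ≈ 500 × 1.33333 ≈ 666.66 mg.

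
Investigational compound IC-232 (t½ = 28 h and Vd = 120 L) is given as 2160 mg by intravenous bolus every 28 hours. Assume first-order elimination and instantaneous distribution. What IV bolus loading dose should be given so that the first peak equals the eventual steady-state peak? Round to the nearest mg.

4320 mg

f = (1/2)^(28/28) ≈ 0.500000; accumulation ratio R = 1/(1−f) ≈ 2.00000.
Loading dose to hit Cmax,ss on first dose: D_load = D_maint·R ≈ 2160 × 2.00000 ≈ 4320.00 mg.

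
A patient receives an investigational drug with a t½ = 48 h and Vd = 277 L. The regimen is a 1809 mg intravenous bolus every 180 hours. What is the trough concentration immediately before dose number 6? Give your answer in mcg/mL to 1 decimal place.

f = (1/2)^(τ/t½) = (1/2)^(180/48) ≈ 0.0743.
C₀ = D/Vd = 1809/277 ≈ 6.531 mcg/mL.
Before the 6th dose, 5 doses have been given. Superposition: Cmin = C₀·(f + f² + … + f^5).
≈ 6.531 × (0.0743 + 0.0055 + 0.0004 + 0.0000 + 0.0000) ≈ 6.531 × 0.0802 ≈ 0.524 mcg/mL.

0.5 mcg/mL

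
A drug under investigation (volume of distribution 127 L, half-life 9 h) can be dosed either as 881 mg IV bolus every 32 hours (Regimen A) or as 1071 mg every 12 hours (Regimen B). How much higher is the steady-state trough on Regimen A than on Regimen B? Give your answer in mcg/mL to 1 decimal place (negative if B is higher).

-4.9 mcg/mL

Regimen A: f = (1/2)^(32/9) ≈ 0.0850; Cmin,ss = (881/127)·f/(1−f) ≈ 0.644 mcg/mL.
Regimen B: f = (1/2)^(12/9) ≈ 0.3969; Cmin,ss = (1071/127)·f/(1−f) ≈ 5.550 mcg/mL.
Difference ≈ 0.644 − 5.550 ≈ -4.906 mcg/mL.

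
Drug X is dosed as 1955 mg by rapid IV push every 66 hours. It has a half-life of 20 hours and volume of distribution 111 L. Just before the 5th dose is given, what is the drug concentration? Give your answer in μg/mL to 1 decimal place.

f = (1/2)^(τ/t½) = (1/2)^(66/20) ≈ 0.1015.
C₀ = D/Vd = 1955/111 ≈ 17.613 μg/mL.
Before the 5th dose, 4 doses have been given. Superposition: Cmin = C₀·(f + f² + … + f^4).
≈ 17.613 × (0.1015 + 0.0103 + 0.0010 + 0.0001) ≈ 17.613 × 0.1129 ≈ 1.989 μg/mL.

2.0 μg/mL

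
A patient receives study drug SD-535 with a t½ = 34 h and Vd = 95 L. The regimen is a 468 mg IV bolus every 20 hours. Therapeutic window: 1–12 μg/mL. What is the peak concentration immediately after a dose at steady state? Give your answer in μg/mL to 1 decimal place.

14.7 μg/mL

k = ln2/t½ = ln2/34 ≈ 0.020387 h⁻¹; fraction remaining f = e^(−kτ) = e^(−0.020387×20) ≈ 0.6652.
Accumulation ratio R = 1/(1 − f) ≈ 1/0.3348 ≈ 2.9869.
Single-dose peak C₀ = D/Vd = 468/95 ≈ 4.926 μg/mL.
Cmax,ss = C₀/(1 − f) ≈ 4.926/0.3348 ≈ 14.713 μg/mL.
Peak 14.7 μg/mL vs MTC 12 μg/mL: exceeds toxic threshold.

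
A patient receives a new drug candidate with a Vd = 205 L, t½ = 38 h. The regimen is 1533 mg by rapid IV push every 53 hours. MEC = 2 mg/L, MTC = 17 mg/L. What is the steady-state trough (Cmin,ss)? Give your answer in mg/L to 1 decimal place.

4.6 mg/L

Over one 53-h interval, 53/38 ≈ 1.3947 half-lives elapse, leaving f ≈ 0.3803 of each dose.
Accumulation ratio R = 1/(1 − f) ≈ 1/0.6197 ≈ 1.6137.
Each bolus raises the concentration by D/Vd = 1533/205 ≈ 7.478 mg/L.
Steady-state peak Cmax,ss = C₀·R ≈ 7.478 × 1.6137 ≈ 12.067 mg/L.
One interval later, Cmin,ss = Cmax,ss·e^(−kτ) ≈ 12.067 × 0.3803 ≈ 4.589 mg/L.
Trough 4.6 mg/L vs MEC 2 mg/L: adequate.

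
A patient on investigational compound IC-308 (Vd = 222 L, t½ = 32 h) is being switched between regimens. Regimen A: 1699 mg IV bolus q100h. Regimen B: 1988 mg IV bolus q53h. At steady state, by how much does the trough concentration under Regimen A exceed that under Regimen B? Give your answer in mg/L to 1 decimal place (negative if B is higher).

-3.2 mg/L

Regimen A: f = (1/2)^(100/32) ≈ 0.1146; Cmin,ss = (1699/222)·f/(1−f) ≈ 0.991 mg/L.
Regimen B: f = (1/2)^(53/32) ≈ 0.3173; Cmin,ss = (1988/222)·f/(1−f) ≈ 4.162 mg/L.
Difference ≈ 0.991 − 4.162 ≈ -3.171 mg/L.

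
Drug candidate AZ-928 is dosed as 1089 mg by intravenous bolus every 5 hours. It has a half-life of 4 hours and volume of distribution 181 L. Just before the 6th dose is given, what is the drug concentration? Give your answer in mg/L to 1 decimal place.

4.3 mg/L

f = (1/2)^(τ/t½) = (1/2)^(5/4) ≈ 0.4204.
C₀ = D/Vd = 1089/181 ≈ 6.017 mg/L.
Before the 6th dose, 5 doses have been given. Superposition: Cmin = C₀·(f + f² + … + f^5).
≈ 6.017 × (0.4204 + 0.1767 + 0.0743 + 0.0312 + 0.0131) ≈ 6.017 × 0.7157 ≈ 4.306 mg/L.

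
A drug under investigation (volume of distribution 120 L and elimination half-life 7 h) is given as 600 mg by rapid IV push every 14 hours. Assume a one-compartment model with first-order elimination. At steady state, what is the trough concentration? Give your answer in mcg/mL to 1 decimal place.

1.7 mcg/mL

The dosing interval is 2 half-lives, so f = 2^(−2) = 0.25.
Accumulation ratio R = 1/(1 − f) = 1/0.75 = 4/3.
Single-dose peak C₀ = D/Vd = 600/120 = 5 mcg/mL.
Steady-state peak Cmax,ss = C₀·R = 5 × 4/3 ≈ 6.667 mcg/mL.
Steady-state trough Cmin,ss = Cmax,ss·f ≈ 6.667 × 0.25 ≈ 1.667 mcg/mL.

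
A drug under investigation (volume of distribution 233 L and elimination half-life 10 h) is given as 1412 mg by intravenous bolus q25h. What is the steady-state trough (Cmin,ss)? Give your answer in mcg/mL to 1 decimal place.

k = ln2/t½ = ln2/10 ≈ 0.069315 h⁻¹; fraction remaining f = e^(−kτ) = e^(−0.069315×25) ≈ 0.1768.
Single-dose peak C₀ = D/Vd = 1412/233 ≈ 6.060 mcg/mL.
Steady-state trough Cmin,ss = C₀·f/(1−f) ≈ 6.060 × 0.1768/0.8232 ≈ 1.302 mcg/mL.

1.3 mcg/mL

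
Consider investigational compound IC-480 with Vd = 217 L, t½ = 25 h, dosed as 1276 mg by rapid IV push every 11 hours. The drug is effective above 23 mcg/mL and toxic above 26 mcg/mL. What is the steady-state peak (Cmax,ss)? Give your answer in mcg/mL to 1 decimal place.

τ/t½ = 11/25 ≈ 0.44, so fraction remaining f = (1/2)^(11/25) ≈ 0.7371.
Accumulation ratio R = 1/(1 − f) ≈ 1/0.2629 ≈ 3.8037.
Single-dose peak C₀ = D/Vd = 1276/217 ≈ 5.880 mcg/mL.
Steady-state peak Cmax,ss = C₀·R ≈ 5.880 × 3.8037 ≈ 22.366 mcg/mL.
Peak 22.4 mcg/mL vs MTC 26 mcg/mL: below toxic threshold.

22.4 mcg/mL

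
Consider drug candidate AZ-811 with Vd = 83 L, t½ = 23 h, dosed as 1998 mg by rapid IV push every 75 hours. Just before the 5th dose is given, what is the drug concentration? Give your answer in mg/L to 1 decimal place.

2.8 mg/L

f = (1/2)^(τ/t½) = (1/2)^(75/23) ≈ 0.1043.
C₀ = D/Vd = 1998/83 ≈ 24.072 mg/L.
Before the 5th dose, 4 doses have been given. Superposition: Cmin = C₀·(f + f² + … + f^4).
≈ 24.072 × (0.1043 + 0.0109 + 0.0011 + 0.0001) ≈ 24.072 × 0.1164 ≈ 2.802 mg/L.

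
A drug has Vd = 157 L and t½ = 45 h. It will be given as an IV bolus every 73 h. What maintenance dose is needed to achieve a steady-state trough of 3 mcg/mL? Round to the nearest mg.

τ/t½ = 73/45 ≈ 1.6222, so f = (1/2)^(73/45) ≈ 0.324835.
Cmin,ss = (D/Vd)·f/(1−f), so D = Cmin,ss·Vd·(1−f)/f.
D = 3 × 157 × (1−f)/f ≈ 3 × 157 × 2.07849 ≈ 978.97 mg.

979 mg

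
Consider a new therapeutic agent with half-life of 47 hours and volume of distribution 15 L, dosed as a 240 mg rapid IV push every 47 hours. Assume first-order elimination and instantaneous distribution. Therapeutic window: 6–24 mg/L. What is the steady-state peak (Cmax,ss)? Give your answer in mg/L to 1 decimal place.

The dosing interval is 1 half-life, so f = 2^(−1) = 0.5.
Accumulation ratio R = 1/(1 − f) = 1/0.5 = 2/1.
Single-dose peak C₀ = D/Vd = 240/15 = 16 mg/L.
Steady-state peak Cmax,ss = C₀·R = 16 × 2/1 ≈ 32.000 mg/L.
Peak 32.0 mg/L vs MTC 24 mg/L: exceeds toxic threshold.

32.0 mg/L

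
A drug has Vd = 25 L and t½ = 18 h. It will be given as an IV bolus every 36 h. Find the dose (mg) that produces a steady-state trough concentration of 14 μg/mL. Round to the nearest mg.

τ/t½ = 36/18 ≈ 2, so f = (1/2)^(36/18) ≈ 0.250000.
Cmin,ss = (D/Vd)·f/(1−f), so D = Cmin,ss·Vd·(1−f)/f.
D = 14 × 25 × (1−f)/f ≈ 14 × 25 × 3.00000 ≈ 1050.00 mg.

1050 mg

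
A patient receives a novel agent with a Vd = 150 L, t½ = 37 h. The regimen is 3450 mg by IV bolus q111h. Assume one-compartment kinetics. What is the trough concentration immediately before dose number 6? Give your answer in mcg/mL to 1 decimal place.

3.3 mcg/mL

f = (1/2)^(τ/t½) = (1/2)^(111/37) ≈ 0.1250.
C₀ = D/Vd = 3450/150 ≈ 23.000 mcg/mL.
Before the 6th dose, 5 doses have been given. Superposition: Cmin = C₀·(f + f² + … + f^5).
≈ 23.000 × (0.1250 + 0.0156 + 0.0020 + 0.0002 + 0.0000) ≈ 23.000 × 0.1428 ≈ 3.284 mcg/mL.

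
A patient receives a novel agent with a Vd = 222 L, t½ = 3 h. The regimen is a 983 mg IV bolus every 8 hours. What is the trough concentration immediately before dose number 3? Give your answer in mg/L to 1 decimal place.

0.8 mg/L

f = (1/2)^(τ/t½) = (1/2)^(8/3) ≈ 0.1575.
C₀ = D/Vd = 983/222 ≈ 4.428 mg/L.
Before the 3rd dose, 2 doses have been given. Superposition: Cmin = C₀·(f + f²).
≈ 4.428 × (0.1575 + 0.0248) ≈ 4.428 × 0.1823 ≈ 0.807 mg/L.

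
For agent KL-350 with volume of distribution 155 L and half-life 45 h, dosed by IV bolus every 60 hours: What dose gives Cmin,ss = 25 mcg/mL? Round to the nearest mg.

5889 mg

τ/t½ = 60/45 ≈ 1.3333, so f = (1/2)^(60/45) ≈ 0.396850.
Cmin,ss = (D/Vd)·f/(1−f), so D = Cmin,ss·Vd·(1−f)/f.
D = 25 × 155 × (1−f)/f ≈ 25 × 155 × 1.51984 ≈ 5889.38 mg.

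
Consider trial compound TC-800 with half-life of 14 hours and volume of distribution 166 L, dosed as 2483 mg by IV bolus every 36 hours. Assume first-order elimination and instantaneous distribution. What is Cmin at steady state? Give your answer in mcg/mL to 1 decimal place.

τ/t½ = 36/14 ≈ 2.5714, so fraction remaining f = (1/2)^(36/14) ≈ 0.1682.
Each bolus raises the concentration by D/Vd = 2483/166 ≈ 14.958 mcg/mL.
Steady-state trough Cmin,ss = C₀·f/(1−f) ≈ 14.958 × 0.1682/0.8318 ≈ 3.025 mcg/mL.

3.0 mcg/mL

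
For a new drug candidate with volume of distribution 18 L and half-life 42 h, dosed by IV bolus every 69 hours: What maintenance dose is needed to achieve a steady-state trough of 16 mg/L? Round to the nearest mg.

611 mg

τ/t½ = 69/42 ≈ 1.6429, so f = (1/2)^(69/42) ≈ 0.320222.
Cmin,ss = (D/Vd)·f/(1−f), so D = Cmin,ss·Vd·(1−f)/f.
D = 16 × 18 × (1−f)/f ≈ 16 × 18 × 2.12283 ≈ 611.38 mg.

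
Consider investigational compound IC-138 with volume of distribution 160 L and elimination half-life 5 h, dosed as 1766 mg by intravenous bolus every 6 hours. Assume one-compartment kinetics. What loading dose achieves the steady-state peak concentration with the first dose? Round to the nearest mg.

3127 mg

f = (1/2)^(6/5) ≈ 0.435275; accumulation ratio R = 1/(1−f) ≈ 1.77077.
Loading dose to hit Cmax,ss on first dose: D_load = D_maint·R ≈ 1766 × 1.77077 ≈ 3127.18 mg.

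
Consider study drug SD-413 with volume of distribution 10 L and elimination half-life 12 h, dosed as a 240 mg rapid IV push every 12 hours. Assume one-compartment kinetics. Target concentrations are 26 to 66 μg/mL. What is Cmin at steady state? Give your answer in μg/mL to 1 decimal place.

τ = 12 h = 1 half-life, so f = (1/2)^1 = 0.5.
Accumulation ratio R = 1/(1 − f) = 1/0.5 = 2/1.
Single-dose peak C₀ = D/Vd = 240/10 = 24 μg/mL.
Steady-state peak Cmax,ss = C₀·R = 24 × 2/1 ≈ 48.000 μg/mL.
Steady-state trough Cmin,ss = Cmax,ss·f ≈ 48.000 × 0.5 ≈ 24.000 μg/mL.
Trough 24.0 μg/mL vs MEC 26 μg/mL: subtherapeutic.

24.0 μg/mL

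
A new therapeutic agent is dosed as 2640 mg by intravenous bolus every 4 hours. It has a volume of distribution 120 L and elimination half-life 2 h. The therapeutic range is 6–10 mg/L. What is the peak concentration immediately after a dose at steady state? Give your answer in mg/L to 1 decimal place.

The dosing interval is 2 half-lives, so f = 2^(−2) = 0.25.
Accumulation ratio R = 1/(1 − f) = 1/0.75 = 4/3.
Single-dose peak C₀ = D/Vd = 2640/120 = 22 mg/L.
Steady-state peak Cmax,ss = C₀·R = 22 × 4/3 ≈ 29.333 mg/L.
Peak 29.3 mg/L vs MTC 10 mg/L: exceeds toxic threshold.

29.3 mg/L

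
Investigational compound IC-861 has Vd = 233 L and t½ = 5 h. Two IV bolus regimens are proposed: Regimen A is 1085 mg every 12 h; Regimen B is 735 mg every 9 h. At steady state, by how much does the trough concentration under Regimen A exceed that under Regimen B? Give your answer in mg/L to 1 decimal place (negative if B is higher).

-0.2 mg/L

Regimen A: f = (1/2)^(12/5) ≈ 0.1895; Cmin,ss = (1085/233)·f/(1−f) ≈ 1.089 mg/L.
Regimen B: f = (1/2)^(9/5) ≈ 0.2872; Cmin,ss = (735/233)·f/(1−f) ≈ 1.271 mg/L.
Difference ≈ 1.089 − 1.271 ≈ -0.182 mg/L.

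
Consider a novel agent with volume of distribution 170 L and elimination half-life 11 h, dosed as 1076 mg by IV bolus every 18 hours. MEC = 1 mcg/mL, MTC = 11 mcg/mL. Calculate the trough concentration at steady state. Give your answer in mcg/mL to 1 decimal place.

3.0 mcg/mL

Over one 18-h interval, 18/11 ≈ 1.6364 half-lives elapse, leaving f ≈ 0.3217 of each dose.
Accumulation ratio R = 1/(1 − f) ≈ 1/0.6783 ≈ 1.4743.
Each bolus raises the concentration by D/Vd = 1076/170 ≈ 6.329 mcg/mL.
Steady-state peak Cmax,ss = C₀·R ≈ 6.329 × 1.4743 ≈ 9.331 mcg/mL.
Steady-state trough Cmin,ss = Cmax,ss·f ≈ 9.331 × 0.3217 ≈ 3.002 mcg/mL.
Trough 3.0 mcg/mL vs MEC 1 mcg/mL: adequate.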